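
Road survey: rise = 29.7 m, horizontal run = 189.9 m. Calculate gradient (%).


Formula: Gradient = rise / run * 100
Gradient = 29.7 / 189.9 * 100 = 15.6%

15.6


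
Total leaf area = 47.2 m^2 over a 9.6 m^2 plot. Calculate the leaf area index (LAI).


Formula: LAI = total leaf area / ground area  (dimensionless)
LAI = 47.2 m^2 / 9.6 m^2
LAI = 4.92

4.92


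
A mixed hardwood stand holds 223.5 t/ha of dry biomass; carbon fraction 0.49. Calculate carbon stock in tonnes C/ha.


Formula: Carbon Stock = Biomass * Carbon Fraction
C = 223.5 t/ha * 0.49
C = 109.5 t C/ha

109.5


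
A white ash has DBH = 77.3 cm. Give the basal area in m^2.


Formula: BA = pi * (DBH/2)^2 / 10000  (cm^2 to m^2)
Radius = DBH/2 = 77.3/2 = 38.65 cm
BA = pi * 38.65^2 / 10000
   = 4692.9818 cm^2 / 10000
   = 0.4693 m^2

0.4693


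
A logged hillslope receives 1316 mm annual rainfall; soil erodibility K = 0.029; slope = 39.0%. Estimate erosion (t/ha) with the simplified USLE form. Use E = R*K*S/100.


Formula: E = R * K * S / 100  (simplified USLE)
R * K = 1316 * 0.029 = 38.164
E = 38.164 * 39.0 / 100 = 14.88 t/ha

14.88


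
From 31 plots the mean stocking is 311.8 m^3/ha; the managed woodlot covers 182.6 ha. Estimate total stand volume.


Formula: Total Volume = Mean Volume per ha * Total Area
Total Volume = 311.8 m^3/ha * 182.6 ha
Total Volume = 56935 m^3

56935


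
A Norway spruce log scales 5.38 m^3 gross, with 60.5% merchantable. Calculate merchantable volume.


Formula: MV = V_total * (merchantable_pct / 100)
Merchantable fraction = 60.5% / 100 = 0.605
MV = 5.38 m^3 * 0.605 = 3.255 m^3

3.255


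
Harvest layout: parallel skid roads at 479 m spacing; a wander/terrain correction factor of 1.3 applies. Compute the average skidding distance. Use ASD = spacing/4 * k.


Formula: ASD = (spacing / 4) * correction
Uncorrected distance = spacing / 4 = 479 / 4 = 119.75 m
ASD = 119.75 * 1.3 = 156 m

156


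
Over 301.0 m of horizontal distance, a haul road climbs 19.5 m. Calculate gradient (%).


Formula: Gradient = rise / run * 100
Gradient = 19.5 / 301.0 * 100 = 6.5%

6.5


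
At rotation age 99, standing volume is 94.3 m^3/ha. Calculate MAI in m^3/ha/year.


Formula: MAI = Total Volume / Stand Age
MAI = 94.3 m^3/ha / 99 years
MAI = 0.95 m^3/ha/year

0.95


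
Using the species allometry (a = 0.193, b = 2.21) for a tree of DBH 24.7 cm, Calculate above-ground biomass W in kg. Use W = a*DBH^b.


Formula: W = a * DBH^b  (allometric power law)
DBH^b = 24.7^2.21 = 1196.3555
W = 0.193 * 1196.3555 = 230.9 kg

230.9


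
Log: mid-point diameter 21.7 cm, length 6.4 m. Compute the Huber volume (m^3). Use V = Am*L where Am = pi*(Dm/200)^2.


Huber: V = Am * L,  Am = pi*(Dm/200)^2
Am = pi*(21.7/200)^2 = 0.036984 m^2
V = 0.036984*6.4 = 0.2367 m^3

0.2367


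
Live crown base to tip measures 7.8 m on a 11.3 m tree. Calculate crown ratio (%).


Formula: Crown Ratio = (Crown Length / Total Height) * 100
CR = (7.8 m / 11.3 m) * 100
CR = 0.6903 * 100 = 69.0%

69.0


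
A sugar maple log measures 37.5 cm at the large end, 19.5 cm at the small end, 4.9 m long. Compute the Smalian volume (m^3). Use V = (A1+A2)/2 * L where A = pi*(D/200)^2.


Smalian: V = (A1 + A2)/2 * L,  A = pi*(D/200)^2
A1 = pi*(37.5/200)^2 = 0.110447 m^2
A2 = pi*(19.5/200)^2 = 0.029865 m^2
V = (0.110447+0.029865)/2*4.9 = 0.3438 m^3

0.3438


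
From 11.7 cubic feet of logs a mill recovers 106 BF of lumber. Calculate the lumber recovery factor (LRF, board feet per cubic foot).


Formula: LRF = Lumber Output (BF) / Log Input (ft^3)
LRF = 106 BF / 11.7 ft^3
LRF = 9.06 BF/ft^3

9.06


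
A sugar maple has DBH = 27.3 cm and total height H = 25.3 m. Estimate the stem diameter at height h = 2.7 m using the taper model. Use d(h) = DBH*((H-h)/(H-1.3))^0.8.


Taper: d(h) = DBH * ((H - h) / (H - 1.3))^0.8
Numerator = H - h = 25.3 - 2.7 = 22.6 m
Denominator = H - 1.3 = 25.3 - 1.3 = 24.0 m
Ratio = 22.6 / 24.0 = 0.94167
d = 27.3 * 0.94167^0.8 = 26.0 cm

26.0


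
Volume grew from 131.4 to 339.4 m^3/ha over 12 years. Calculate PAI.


Formula: PAI = (V_T2 - V_T1) / (T2 - T1)
Volume increment = 339.4 - 131.4 = 208.0 m^3/ha
PAI = 208.0 / 12 = 17.33 m^3/ha/year

17.33


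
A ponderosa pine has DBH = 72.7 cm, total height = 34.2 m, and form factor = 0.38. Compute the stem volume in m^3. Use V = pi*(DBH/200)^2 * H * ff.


Formula: V = pi * (DBH/200)^2 * H * ff
Radius = DBH/200 = 72.7/200 = 0.3635 m
Radius^2 = 0.3635^2 = 0.13213225 m^2
V = pi * 0.13213225 * 34.2 * 0.38
V = 5.395 m^3

5.395


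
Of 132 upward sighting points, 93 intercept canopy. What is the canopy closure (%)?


Formula: Canopy closure = covered points / total points * 100
Closure = 93 / 132 * 100
Closure = 0.7045 * 100 = 70.5%

70.5


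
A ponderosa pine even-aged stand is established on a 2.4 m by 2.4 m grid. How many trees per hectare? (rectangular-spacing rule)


Formula: TPH = 10000 m^2/ha / (spacing_x * spacing_y)
Area per tree = 2.4 m * 2.4 m = 5.76 m^2
TPH = 10000 / 5.76 = 1736 trees/ha

1736


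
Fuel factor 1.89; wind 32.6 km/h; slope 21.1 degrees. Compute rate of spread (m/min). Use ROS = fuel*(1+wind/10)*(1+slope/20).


Formula: ROS = fuel * (1 + wind/10) * (1 + slope/20)
Wind factor = 1 + 32.6/10 = 4.26
Slope factor = 1 + 21.1/20 = 2.055
ROS = 1.89 * 4.26 * 2.055 = 16.55 m/min

16.55


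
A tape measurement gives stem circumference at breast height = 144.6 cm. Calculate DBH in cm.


Formula: DBH = C / pi
DBH = 144.6 / pi
pi = 3.14159...
DBH = 46.0 cm

46.0


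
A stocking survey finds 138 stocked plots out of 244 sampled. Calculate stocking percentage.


Formula: Stocking % = stocked plots / total plots * 100
Stocking = 138 / 244 * 100
Stocking = 0.5656 * 100 = 56.6%

56.6


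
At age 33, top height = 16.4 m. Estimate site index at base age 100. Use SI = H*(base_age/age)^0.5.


Formula: SI = H_dom * (base_age / age)^0.5
Age ratio = 100 / 33 = 3.0303
sqrt(age_ratio) = 1.74078
SI = 16.4 * 1.74078 = 28.5 m

28.5


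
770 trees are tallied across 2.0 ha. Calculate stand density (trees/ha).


Formula: Stand Density = N_trees / Area_ha
Density = 770 trees / 2.0 ha
Density = 385 trees/ha

385


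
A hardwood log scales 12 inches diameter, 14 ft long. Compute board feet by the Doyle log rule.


Doyle: BF = (D - 4)^2 * L / 16
Adjusted diameter = 12 - 4 = 8 in
(D-4)^2 = 8^2 = 64
BF = 64 * 14 / 16 = 56 BF

56


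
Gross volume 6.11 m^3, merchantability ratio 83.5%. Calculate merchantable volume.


Formula: MV = V_total * (merchantable_pct / 100)
Merchantable fraction = 83.5% / 100 = 0.835
MV = 6.11 m^3 * 0.835 = 5.102 m^3

5.102


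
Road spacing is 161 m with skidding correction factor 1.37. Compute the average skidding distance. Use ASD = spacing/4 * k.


Formula: ASD = (spacing / 4) * correction
Uncorrected distance = spacing / 4 = 161 / 4 = 40.25 m
ASD = 40.25 * 1.37 = 55 m

55


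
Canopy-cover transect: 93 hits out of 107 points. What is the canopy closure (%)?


Formula: Canopy closure = covered points / total points * 100
Closure = 93 / 107 * 100
Closure = 0.8692 * 100 = 86.9%

86.9


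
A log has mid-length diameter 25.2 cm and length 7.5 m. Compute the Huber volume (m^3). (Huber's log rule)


Huber: V = Am * L,  Am = pi*(Dm/200)^2
Am = pi*(25.2/200)^2 = 0.049876 m^2
V = 0.049876*7.5 = 0.3741 m^3

0.3741


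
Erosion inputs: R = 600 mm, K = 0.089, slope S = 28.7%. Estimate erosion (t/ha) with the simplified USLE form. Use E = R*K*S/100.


Formula: E = R * K * S / 100  (simplified USLE)
R * K = 600 * 0.089 = 53.4
E = 53.4 * 28.7 / 100 = 15.33 t/ha

15.33


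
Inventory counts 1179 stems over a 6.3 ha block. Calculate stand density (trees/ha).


Formula: Stand Density = N_trees / Area_ha
Density = 1179 trees / 6.3 ha
Density = 187 trees/ha

187


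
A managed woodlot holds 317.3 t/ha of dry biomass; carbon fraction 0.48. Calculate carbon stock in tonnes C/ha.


Formula: Carbon Stock = Biomass * Carbon Fraction
C = 317.3 t/ha * 0.48
C = 152.3 t C/ha

152.3


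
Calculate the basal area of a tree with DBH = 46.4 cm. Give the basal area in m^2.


Formula: BA = pi * (DBH/2)^2 / 10000  (cm^2 to m^2)
Radius = DBH/2 = 46.4/2 = 23.2 cm
BA = pi * 23.2^2 / 10000
   = 1690.9308 cm^2 / 10000
   = 0.1691 m^2

0.1691


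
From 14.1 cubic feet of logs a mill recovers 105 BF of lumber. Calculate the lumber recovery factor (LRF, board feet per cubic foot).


Formula: LRF = Lumber Output (BF) / Log Input (ft^3)
LRF = 105 BF / 14.1 ft^3
LRF = 7.45 BF/ft^3

7.45


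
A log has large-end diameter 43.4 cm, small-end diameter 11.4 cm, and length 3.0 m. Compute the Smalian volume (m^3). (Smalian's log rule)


Smalian: V = (A1 + A2)/2 * L,  A = pi*(D/200)^2
A1 = pi*(43.4/200)^2 = 0.147934 m^2
A2 = pi*(11.4/200)^2 = 0.010207 m^2
V = (0.147934+0.010207)/2*3.0 = 0.2372 m^3

0.2372


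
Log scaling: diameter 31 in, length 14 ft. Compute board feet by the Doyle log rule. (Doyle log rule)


Doyle: BF = (D - 4)^2 * L / 16
Adjusted diameter = 31 - 4 = 27 in
(D-4)^2 = 27^2 = 729
BF = 729 * 14 / 16 = 638 BF

638


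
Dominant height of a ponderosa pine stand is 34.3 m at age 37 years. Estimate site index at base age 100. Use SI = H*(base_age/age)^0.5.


Formula: SI = H_dom * (base_age / age)^0.5
Age ratio = 100 / 37 = 2.7027
sqrt(age_ratio) = 1.64399
SI = 34.3 * 1.64399 = 56.4 m

56.4


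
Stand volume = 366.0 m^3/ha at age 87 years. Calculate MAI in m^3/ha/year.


Formula: MAI = Total Volume / Stand Age
MAI = 366.0 m^3/ha / 87 years
MAI = 4.21 m^3/ha/year

4.21


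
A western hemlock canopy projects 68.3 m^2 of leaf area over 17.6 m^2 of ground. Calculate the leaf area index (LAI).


Formula: LAI = total leaf area / ground area  (dimensionless)
LAI = 68.3 m^2 / 17.6 m^2
LAI = 3.88

3.88


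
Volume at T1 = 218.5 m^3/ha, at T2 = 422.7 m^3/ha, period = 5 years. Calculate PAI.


Formula: PAI = (V_T2 - V_T1) / (T2 - T1)
Volume increment = 422.7 - 218.5 = 204.2 m^3/ha
PAI = 204.2 / 5 = 40.84 m^3/ha/year

40.84


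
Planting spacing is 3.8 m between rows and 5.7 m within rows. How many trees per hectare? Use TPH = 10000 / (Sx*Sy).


Formula: TPH = 10000 m^2/ha / (spacing_x * spacing_y)
Area per tree = 3.8 m * 5.7 m = 21.66 m^2
TPH = 10000 / 21.66 = 462 trees/ha

462


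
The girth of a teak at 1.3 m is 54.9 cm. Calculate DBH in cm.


Formula: DBH = C / pi
DBH = 54.9 / pi
pi = 3.14159...
DBH = 17.5 cm

17.5


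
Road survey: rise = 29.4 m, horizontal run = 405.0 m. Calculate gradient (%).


Formula: Gradient = rise / run * 100
Gradient = 29.4 / 405.0 * 100 = 7.3%

7.3


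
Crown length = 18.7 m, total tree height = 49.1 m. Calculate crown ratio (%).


Formula: Crown Ratio = (Crown Length / Total Height) * 100
CR = (18.7 m / 49.1 m) * 100
CR = 0.3809 * 100 = 38.1%

38.1


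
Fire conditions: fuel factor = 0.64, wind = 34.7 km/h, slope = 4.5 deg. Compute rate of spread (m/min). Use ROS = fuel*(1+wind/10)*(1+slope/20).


Formula: ROS = fuel * (1 + wind/10) * (1 + slope/20)
Wind factor = 1 + 34.7/10 = 4.47
Slope factor = 1 + 4.5/20 = 1.225
ROS = 0.64 * 4.47 * 1.225 = 3.5 m/min

3.5


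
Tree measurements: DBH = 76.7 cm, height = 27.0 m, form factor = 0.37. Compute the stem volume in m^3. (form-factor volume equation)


Formula: V = pi * (DBH/200)^2 * H * ff
Radius = DBH/200 = 76.7/200 = 0.3835 m
Radius^2 = 0.3835^2 = 0.14707225 m^2
V = pi * 0.14707225 * 27.0 * 0.37
V = 4.616 m^3

4.616


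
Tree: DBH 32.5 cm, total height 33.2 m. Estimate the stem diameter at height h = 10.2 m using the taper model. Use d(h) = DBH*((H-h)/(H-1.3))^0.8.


Taper: d(h) = DBH * ((H - h) / (H - 1.3))^0.8
Numerator = H - h = 33.2 - 10.2 = 23.0 m
Denominator = H - 1.3 = 33.2 - 1.3 = 31.9 m
Ratio = 23.0 / 31.9 = 0.721
d = 32.5 * 0.721^0.8 = 25.0 cm

25.0


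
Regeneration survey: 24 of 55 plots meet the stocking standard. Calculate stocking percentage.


Formula: Stocking % = stocked plots / total plots * 100
Stocking = 24 / 55 * 100
Stocking = 0.4364 * 100 = 43.6%

43.6


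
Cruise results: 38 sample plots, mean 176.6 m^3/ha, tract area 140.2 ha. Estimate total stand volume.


Formula: Total Volume = Mean Volume per ha * Total Area
Total Volume = 176.6 m^3/ha * 140.2 ha
Total Volume = 24759 m^3

24759


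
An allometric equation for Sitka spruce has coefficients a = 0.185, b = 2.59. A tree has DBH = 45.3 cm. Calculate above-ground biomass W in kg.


Formula: W = a * DBH^b  (allometric power law)
DBH^b = 45.3^2.59 = 19466.79
W = 0.185 * 19466.79 = 3601.4 kg

3601.4


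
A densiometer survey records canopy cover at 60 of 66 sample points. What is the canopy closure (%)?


Formula: Canopy closure = covered points / total points * 100
Closure = 60 / 66 * 100
Closure = 0.9091 * 100 = 90.9%

90.9


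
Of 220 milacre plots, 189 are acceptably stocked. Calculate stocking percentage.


Formula: Stocking % = stocked plots / total plots * 100
Stocking = 189 / 220 * 100
Stocking = 0.8591 * 100 = 85.9%

85.9


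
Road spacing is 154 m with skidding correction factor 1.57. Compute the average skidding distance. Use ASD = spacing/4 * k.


Formula: ASD = (spacing / 4) * correction
Uncorrected distance = spacing / 4 = 154 / 4 = 38.5 m
ASD = 38.5 * 1.57 = 60 m

60


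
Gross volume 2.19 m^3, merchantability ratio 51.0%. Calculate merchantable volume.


Formula: MV = V_total * (merchantable_pct / 100)
Merchantable fraction = 51.0% / 100 = 0.51
MV = 2.19 m^3 * 0.51 = 1.117 m^3

1.117


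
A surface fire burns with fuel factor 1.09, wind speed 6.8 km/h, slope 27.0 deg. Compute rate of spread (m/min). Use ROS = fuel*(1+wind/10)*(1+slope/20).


Formula: ROS = fuel * (1 + wind/10) * (1 + slope/20)
Wind factor = 1 + 6.8/10 = 1.68
Slope factor = 1 + 27.0/20 = 2.35
ROS = 1.09 * 1.68 * 2.35 = 4.3 m/min

4.3


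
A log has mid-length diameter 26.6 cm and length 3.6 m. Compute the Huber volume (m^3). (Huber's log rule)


Huber: V = Am * L,  Am = pi*(Dm/200)^2
Am = pi*(26.6/200)^2 = 0.055572 m^2
V = 0.055572*3.6 = 0.2001 m^3

0.2001


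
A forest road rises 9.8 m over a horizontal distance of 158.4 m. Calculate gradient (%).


Formula: Gradient = rise / run * 100
Gradient = 9.8 / 158.4 * 100 = 6.2%

6.2


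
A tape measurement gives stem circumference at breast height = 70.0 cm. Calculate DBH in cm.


Formula: DBH = C / pi
DBH = 70.0 / pi
pi = 3.14159...
DBH = 22.3 cm

22.3


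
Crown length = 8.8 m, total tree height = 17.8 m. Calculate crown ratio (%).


Formula: Crown Ratio = (Crown Length / Total Height) * 100
CR = (8.8 m / 17.8 m) * 100
CR = 0.4944 * 100 = 49.4%

49.4


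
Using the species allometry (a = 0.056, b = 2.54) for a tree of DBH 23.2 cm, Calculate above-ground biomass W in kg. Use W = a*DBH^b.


Formula: W = a * DBH^b  (allometric power law)
DBH^b = 23.2^2.54 = 2939.9469
W = 0.056 * 2939.9469 = 164.6 kg

164.6


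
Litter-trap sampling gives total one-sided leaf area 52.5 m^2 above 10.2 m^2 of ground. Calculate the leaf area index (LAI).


Formula: LAI = total leaf area / ground area  (dimensionless)
LAI = 52.5 m^2 / 10.2 m^2
LAI = 5.15

5.15


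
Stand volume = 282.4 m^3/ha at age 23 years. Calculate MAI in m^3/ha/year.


Formula: MAI = Total Volume / Stand Age
MAI = 282.4 m^3/ha / 23 years
MAI = 12.28 m^3/ha/year

12.28


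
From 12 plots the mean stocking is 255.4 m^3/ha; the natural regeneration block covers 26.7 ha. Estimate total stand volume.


Formula: Total Volume = Mean Volume per ha * Total Area
Total Volume = 255.4 m^3/ha * 26.7 ha
Total Volume = 6819 m^3

6819


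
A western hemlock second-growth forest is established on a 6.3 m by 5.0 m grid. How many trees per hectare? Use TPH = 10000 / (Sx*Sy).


Formula: TPH = 10000 m^2/ha / (spacing_x * spacing_y)
Area per tree = 6.3 m * 5.0 m = 31.5 m^2
TPH = 10000 / 31.5 = 317 trees/ha

317


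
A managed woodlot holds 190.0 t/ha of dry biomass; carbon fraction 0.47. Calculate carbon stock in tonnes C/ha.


Formula: Carbon Stock = Biomass * Carbon Fraction
C = 190.0 t/ha * 0.47
C = 89.3 t C/ha

89.3


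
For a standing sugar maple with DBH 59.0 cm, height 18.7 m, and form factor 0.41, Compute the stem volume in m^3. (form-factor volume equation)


Formula: V = pi * (DBH/200)^2 * H * ff
Radius = DBH/200 = 59.0/200 = 0.295 m
Radius^2 = 0.295^2 = 0.087025 m^2
V = pi * 0.087025 * 18.7 * 0.41
V = 2.096 m^3

2.096


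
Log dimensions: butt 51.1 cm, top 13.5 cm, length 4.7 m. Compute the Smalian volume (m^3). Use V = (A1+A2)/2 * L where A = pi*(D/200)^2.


Smalian: V = (A1 + A2)/2 * L,  A = pi*(D/200)^2
A1 = pi*(51.1/200)^2 = 0.205084 m^2
A2 = pi*(13.5/200)^2 = 0.014314 m^2
V = (0.205084+0.014314)/2*4.7 = 0.5156 m^3

0.5156


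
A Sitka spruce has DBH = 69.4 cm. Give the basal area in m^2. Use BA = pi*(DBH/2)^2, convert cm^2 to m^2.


Formula: BA = pi * (DBH/2)^2 / 10000  (cm^2 to m^2)
Radius = DBH/2 = 69.4/2 = 34.7 cm
BA = pi * 34.7^2 / 10000
   = 3782.7603 cm^2 / 10000
   = 0.3783 m^2

0.3783


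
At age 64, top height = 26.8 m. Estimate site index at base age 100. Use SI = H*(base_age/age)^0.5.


Formula: SI = H_dom * (base_age / age)^0.5
Age ratio = 100 / 64 = 1.5625
sqrt(age_ratio) = 1.25
SI = 26.8 * 1.25 = 33.5 m

33.5


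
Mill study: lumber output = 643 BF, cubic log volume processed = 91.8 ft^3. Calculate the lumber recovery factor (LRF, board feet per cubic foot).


Formula: LRF = Lumber Output (BF) / Log Input (ft^3)
LRF = 643 BF / 91.8 ft^3
LRF = 7.0 BF/ft^3

7.0


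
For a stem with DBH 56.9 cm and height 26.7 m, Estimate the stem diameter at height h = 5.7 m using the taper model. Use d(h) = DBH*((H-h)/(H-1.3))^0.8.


Taper: d(h) = DBH * ((H - h) / (H - 1.3))^0.8
Numerator = H - h = 26.7 - 5.7 = 21.0 m
Denominator = H - 1.3 = 26.7 - 1.3 = 25.4 m
Ratio = 21.0 / 25.4 = 0.82677
d = 56.9 * 0.82677^0.8 = 48.9 cm

48.9


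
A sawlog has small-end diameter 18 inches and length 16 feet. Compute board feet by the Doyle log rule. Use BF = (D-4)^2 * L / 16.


Doyle: BF = (D - 4)^2 * L / 16
Adjusted diameter = 18 - 4 = 14 in
(D-4)^2 = 14^2 = 196
BF = 196 * 16 / 16 = 196 BF

196


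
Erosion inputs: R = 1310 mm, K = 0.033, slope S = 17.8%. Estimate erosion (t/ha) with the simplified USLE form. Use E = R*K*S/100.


Formula: E = R * K * S / 100  (simplified USLE)
R * K = 1310 * 0.033 = 43.23
E = 43.23 * 17.8 / 100 = 7.69 t/ha

7.69


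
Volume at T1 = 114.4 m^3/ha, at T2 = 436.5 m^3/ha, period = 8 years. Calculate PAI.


Formula: PAI = (V_T2 - V_T1) / (T2 - T1)
Volume increment = 436.5 - 114.4 = 322.1 m^3/ha
PAI = 322.1 / 8 = 40.26 m^3/ha/year

40.26


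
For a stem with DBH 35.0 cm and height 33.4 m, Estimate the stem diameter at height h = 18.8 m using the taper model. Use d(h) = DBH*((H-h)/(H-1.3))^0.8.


Taper: d(h) = DBH * ((H - h) / (H - 1.3))^0.8
Numerator = H - h = 33.4 - 18.8 = 14.6 m
Denominator = H - 1.3 = 33.4 - 1.3 = 32.1 m
Ratio = 14.6 / 32.1 = 0.45483
d = 35.0 * 0.45483^0.8 = 18.6 cm

18.6


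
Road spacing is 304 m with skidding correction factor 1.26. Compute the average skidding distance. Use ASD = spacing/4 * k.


Formula: ASD = (spacing / 4) * correction
Uncorrected distance = spacing / 4 = 304 / 4 = 76 m
ASD = 76 * 1.26 = 96 m

96


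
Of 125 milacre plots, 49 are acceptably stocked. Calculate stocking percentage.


Formula: Stocking % = stocked plots / total plots * 100
Stocking = 49 / 125 * 100
Stocking = 0.392 * 100 = 39.2%

39.2


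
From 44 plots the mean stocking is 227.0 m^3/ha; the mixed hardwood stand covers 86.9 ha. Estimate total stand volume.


Formula: Total Volume = Mean Volume per ha * Total Area
Total Volume = 227.0 m^3/ha * 86.9 ha
Total Volume = 19726 m^3

19726


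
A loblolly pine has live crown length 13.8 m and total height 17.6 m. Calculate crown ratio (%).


Formula: Crown Ratio = (Crown Length / Total Height) * 100
CR = (13.8 m / 17.6 m) * 100
CR = 0.7841 * 100 = 78.4%

78.4


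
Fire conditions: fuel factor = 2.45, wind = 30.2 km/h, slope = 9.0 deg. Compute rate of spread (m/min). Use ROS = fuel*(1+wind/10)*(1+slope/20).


Formula: ROS = fuel * (1 + wind/10) * (1 + slope/20)
Wind factor = 1 + 30.2/10 = 4.02
Slope factor = 1 + 9.0/20 = 1.45
ROS = 2.45 * 4.02 * 1.45 = 14.28 m/min

14.28


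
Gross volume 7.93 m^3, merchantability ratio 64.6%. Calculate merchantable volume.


Formula: MV = V_total * (merchantable_pct / 100)
Merchantable fraction = 64.6% / 100 = 0.646
MV = 7.93 m^3 * 0.646 = 5.123 m^3

5.123


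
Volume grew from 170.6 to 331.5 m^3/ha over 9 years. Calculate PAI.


Formula: PAI = (V_T2 - V_T1) / (T2 - T1)
Volume increment = 331.5 - 170.6 = 160.9 m^3/ha
PAI = 160.9 / 9 = 17.88 m^3/ha/year

17.88


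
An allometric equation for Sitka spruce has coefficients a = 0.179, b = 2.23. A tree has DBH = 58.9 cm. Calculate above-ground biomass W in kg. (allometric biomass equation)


Formula: W = a * DBH^b  (allometric power law)
DBH^b = 58.9^2.23 = 8858.4371
W = 0.179 * 8858.4371 = 1585.7 kg

1585.7


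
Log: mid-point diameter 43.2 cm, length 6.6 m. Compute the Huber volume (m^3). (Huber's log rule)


Huber: V = Am * L,  Am = pi*(Dm/200)^2
Am = pi*(43.2/200)^2 = 0.146574 m^2
V = 0.146574*6.6 = 0.9674 m^3

0.9674


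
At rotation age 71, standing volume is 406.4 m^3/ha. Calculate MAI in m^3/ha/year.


Formula: MAI = Total Volume / Stand Age
MAI = 406.4 m^3/ha / 71 years
MAI = 5.72 m^3/ha/year

5.72


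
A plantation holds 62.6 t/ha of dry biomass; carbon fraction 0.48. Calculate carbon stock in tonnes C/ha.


Formula: Carbon Stock = Biomass * Carbon Fraction
C = 62.6 t/ha * 0.48
C = 30.0 t C/ha

30.0


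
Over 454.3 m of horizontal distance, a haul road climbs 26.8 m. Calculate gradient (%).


Formula: Gradient = rise / run * 100
Gradient = 26.8 / 454.3 * 100 = 5.9%

5.9


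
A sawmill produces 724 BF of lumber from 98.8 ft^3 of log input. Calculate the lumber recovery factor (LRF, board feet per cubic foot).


Formula: LRF = Lumber Output (BF) / Log Input (ft^3)
LRF = 724 BF / 98.8 ft^3
LRF = 7.33 BF/ft^3

7.33


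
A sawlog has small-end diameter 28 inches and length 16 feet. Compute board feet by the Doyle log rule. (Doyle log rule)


Doyle: BF = (D - 4)^2 * L / 16
Adjusted diameter = 28 - 4 = 24 in
(D-4)^2 = 24^2 = 576
BF = 576 * 16 / 16 = 576 BF

576


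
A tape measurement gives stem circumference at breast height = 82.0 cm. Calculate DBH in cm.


Formula: DBH = C / pi
DBH = 82.0 / pi
pi = 3.14159...
DBH = 26.1 cm

26.1


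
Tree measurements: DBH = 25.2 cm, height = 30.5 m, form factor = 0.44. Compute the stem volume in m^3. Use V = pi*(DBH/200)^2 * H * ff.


Formula: V = pi * (DBH/200)^2 * H * ff
Radius = DBH/200 = 25.2/200 = 0.126 m
Radius^2 = 0.126^2 = 0.015876 m^2
V = pi * 0.015876 * 30.5 * 0.44
V = 0.669 m^3

0.669


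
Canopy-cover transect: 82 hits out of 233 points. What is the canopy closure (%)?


Formula: Canopy closure = covered points / total points * 100
Closure = 82 / 233 * 100
Closure = 0.3519 * 100 = 35.2%

35.2


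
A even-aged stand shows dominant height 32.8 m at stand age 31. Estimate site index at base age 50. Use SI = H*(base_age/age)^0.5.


Formula: SI = H_dom * (base_age / age)^0.5
Age ratio = 50 / 31 = 1.6129
sqrt(age_ratio) = 1.27
SI = 32.8 * 1.27 = 41.7 m

41.7


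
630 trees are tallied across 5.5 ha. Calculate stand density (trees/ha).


Formula: Stand Density = N_trees / Area_ha
Density = 630 trees / 5.5 ha
Density = 115 trees/ha

115


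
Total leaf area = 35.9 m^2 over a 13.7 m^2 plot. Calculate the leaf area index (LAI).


Formula: LAI = total leaf area / ground area  (dimensionless)
LAI = 35.9 m^2 / 13.7 m^2
LAI = 2.62

2.62


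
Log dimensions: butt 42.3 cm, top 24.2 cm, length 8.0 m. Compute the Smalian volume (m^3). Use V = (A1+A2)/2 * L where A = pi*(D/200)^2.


Smalian: V = (A1 + A2)/2 * L,  A = pi*(D/200)^2
A1 = pi*(42.3/200)^2 = 0.140531 m^2
A2 = pi*(24.2/200)^2 = 0.045996 m^2
V = (0.140531+0.045996)/2*8.0 = 0.7461 m^3

0.7461


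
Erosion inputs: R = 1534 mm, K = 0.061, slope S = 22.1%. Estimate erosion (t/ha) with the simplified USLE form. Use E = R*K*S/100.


Formula: E = R * K * S / 100  (simplified USLE)
R * K = 1534 * 0.061 = 93.574
E = 93.574 * 22.1 / 100 = 20.68 t/ha

20.68


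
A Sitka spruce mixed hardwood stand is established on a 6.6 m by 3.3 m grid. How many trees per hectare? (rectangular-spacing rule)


Formula: TPH = 10000 m^2/ha / (spacing_x * spacing_y)
Area per tree = 6.6 m * 3.3 m = 21.78 m^2
TPH = 10000 / 21.78 = 459 trees/ha

459


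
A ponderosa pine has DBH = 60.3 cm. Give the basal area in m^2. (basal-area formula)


Formula: BA = pi * (DBH/2)^2 / 10000  (cm^2 to m^2)
Radius = DBH/2 = 60.3/2 = 30.15 cm
BA = pi * 30.15^2 / 10000
   = 2855.7784 cm^2 / 10000
   = 0.2856 m^2

0.2856


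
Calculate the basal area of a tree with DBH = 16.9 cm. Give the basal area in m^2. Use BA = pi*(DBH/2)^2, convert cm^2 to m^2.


Formula: BA = pi * (DBH/2)^2 / 10000  (cm^2 to m^2)
Radius = DBH/2 = 16.9/2 = 8.45 cm
BA = pi * 8.45^2 / 10000
   = 224.3176 cm^2 / 10000
   = 0.0224 m^2

0.0224


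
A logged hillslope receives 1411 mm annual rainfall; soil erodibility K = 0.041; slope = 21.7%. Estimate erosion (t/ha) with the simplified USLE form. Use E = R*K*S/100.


Formula: E = R * K * S / 100  (simplified USLE)
R * K = 1411 * 0.041 = 57.851
E = 57.851 * 21.7 / 100 = 12.55 t/ha

12.55


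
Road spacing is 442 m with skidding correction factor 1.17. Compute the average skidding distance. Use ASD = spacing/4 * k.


Formula: ASD = (spacing / 4) * correction
Uncorrected distance = spacing / 4 = 442 / 4 = 110.5 m
ASD = 110.5 * 1.17 = 129 m

129


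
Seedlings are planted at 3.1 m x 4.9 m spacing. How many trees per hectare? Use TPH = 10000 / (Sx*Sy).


Formula: TPH = 10000 m^2/ha / (spacing_x * spacing_y)
Area per tree = 3.1 m * 4.9 m = 15.19 m^2
TPH = 10000 / 15.19 = 658 trees/ha

658


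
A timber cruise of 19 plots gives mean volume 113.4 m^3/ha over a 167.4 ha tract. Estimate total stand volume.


Formula: Total Volume = Mean Volume per ha * Total Area
Total Volume = 113.4 m^3/ha * 167.4 ha
Total Volume = 18983 m^3

18983


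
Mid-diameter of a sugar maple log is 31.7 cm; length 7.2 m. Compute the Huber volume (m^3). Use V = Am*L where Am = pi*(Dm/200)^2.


Huber: V = Am * L,  Am = pi*(Dm/200)^2
Am = pi*(31.7/200)^2 = 0.078924 m^2
V = 0.078924*7.2 = 0.5683 m^3

0.5683


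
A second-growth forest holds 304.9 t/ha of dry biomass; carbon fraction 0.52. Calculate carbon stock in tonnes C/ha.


Formula: Carbon Stock = Biomass * Carbon Fraction
C = 304.9 t/ha * 0.52
C = 158.5 t C/ha

158.5


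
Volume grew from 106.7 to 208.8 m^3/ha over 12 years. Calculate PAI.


Formula: PAI = (V_T2 - V_T1) / (T2 - T1)
Volume increment = 208.8 - 106.7 = 102.1 m^3/ha
PAI = 102.1 / 12 = 8.51 m^3/ha/year

8.51


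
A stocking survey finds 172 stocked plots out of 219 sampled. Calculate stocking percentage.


Formula: Stocking % = stocked plots / total plots * 100
Stocking = 172 / 219 * 100
Stocking = 0.7854 * 100 = 78.5%

78.5


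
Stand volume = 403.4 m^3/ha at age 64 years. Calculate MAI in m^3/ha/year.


Formula: MAI = Total Volume / Stand Age
MAI = 403.4 m^3/ha / 64 years
MAI = 6.3 m^3/ha/year

6.3


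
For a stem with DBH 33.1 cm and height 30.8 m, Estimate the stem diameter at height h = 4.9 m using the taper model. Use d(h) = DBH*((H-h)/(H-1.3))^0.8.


Taper: d(h) = DBH * ((H - h) / (H - 1.3))^0.8
Numerator = H - h = 30.8 - 4.9 = 25.9 m
Denominator = H - 1.3 = 30.8 - 1.3 = 29.5 m
Ratio = 25.9 / 29.5 = 0.87797
d = 33.1 * 0.87797^0.8 = 29.8 cm

29.8


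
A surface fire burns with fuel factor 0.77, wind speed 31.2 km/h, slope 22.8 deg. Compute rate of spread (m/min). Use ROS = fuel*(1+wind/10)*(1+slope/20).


Formula: ROS = fuel * (1 + wind/10) * (1 + slope/20)
Wind factor = 1 + 31.2/10 = 4.12
Slope factor = 1 + 22.8/20 = 2.14
ROS = 0.77 * 4.12 * 2.14 = 6.79 m/min

6.79


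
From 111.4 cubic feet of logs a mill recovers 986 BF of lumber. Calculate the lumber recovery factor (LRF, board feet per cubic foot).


Formula: LRF = Lumber Output (BF) / Log Input (ft^3)
LRF = 986 BF / 111.4 ft^3
LRF = 8.85 BF/ft^3

8.85


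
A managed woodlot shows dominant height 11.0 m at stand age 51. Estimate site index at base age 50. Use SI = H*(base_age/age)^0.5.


Formula: SI = H_dom * (base_age / age)^0.5
Age ratio = 50 / 51 = 0.98039
sqrt(age_ratio) = 0.99015
SI = 11.0 * 0.99015 = 10.9 m

10.9


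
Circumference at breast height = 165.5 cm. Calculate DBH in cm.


Formula: DBH = C / pi
DBH = 165.5 / pi
pi = 3.14159...
DBH = 52.7 cm

52.7


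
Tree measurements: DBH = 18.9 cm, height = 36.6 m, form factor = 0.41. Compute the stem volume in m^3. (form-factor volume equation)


Formula: V = pi * (DBH/200)^2 * H * ff
Radius = DBH/200 = 18.9/200 = 0.0945 m
Radius^2 = 0.0945^2 = 0.00893025 m^2
V = pi * 0.00893025 * 36.6 * 0.41
V = 0.421 m^3

0.421


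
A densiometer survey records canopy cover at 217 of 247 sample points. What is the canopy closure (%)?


Formula: Canopy closure = covered points / total points * 100
Closure = 217 / 247 * 100
Closure = 0.8785 * 100 = 87.9%

87.9


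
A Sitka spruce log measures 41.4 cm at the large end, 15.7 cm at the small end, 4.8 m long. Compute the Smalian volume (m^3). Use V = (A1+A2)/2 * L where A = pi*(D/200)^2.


Smalian: V = (A1 + A2)/2 * L,  A = pi*(D/200)^2
A1 = pi*(41.4/200)^2 = 0.134614 m^2
A2 = pi*(15.7/200)^2 = 0.019359 m^2
V = (0.134614+0.019359)/2*4.8 = 0.3695 m^3

0.3695


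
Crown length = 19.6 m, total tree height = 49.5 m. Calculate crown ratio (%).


Formula: Crown Ratio = (Crown Length / Total Height) * 100
CR = (19.6 m / 49.5 m) * 100
CR = 0.396 * 100 = 39.6%

39.6


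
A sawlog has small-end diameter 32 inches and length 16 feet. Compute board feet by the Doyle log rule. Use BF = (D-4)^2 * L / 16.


Doyle: BF = (D - 4)^2 * L / 16
Adjusted diameter = 32 - 4 = 28 in
(D-4)^2 = 28^2 = 784
BF = 784 * 16 / 16 = 784 BF

784


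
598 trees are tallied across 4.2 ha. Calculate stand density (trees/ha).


Formula: Stand Density = N_trees / Area_ha
Density = 598 trees / 4.2 ha
Density = 142 trees/ha

142


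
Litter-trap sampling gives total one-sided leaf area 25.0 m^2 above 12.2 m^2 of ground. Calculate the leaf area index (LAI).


Formula: LAI = total leaf area / ground area  (dimensionless)
LAI = 25.0 m^2 / 12.2 m^2
LAI = 2.05

2.05


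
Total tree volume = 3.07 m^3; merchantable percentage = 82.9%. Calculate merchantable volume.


Formula: MV = V_total * (merchantable_pct / 100)
Merchantable fraction = 82.9% / 100 = 0.829
MV = 3.07 m^3 * 0.829 = 2.545 m^3

2.545


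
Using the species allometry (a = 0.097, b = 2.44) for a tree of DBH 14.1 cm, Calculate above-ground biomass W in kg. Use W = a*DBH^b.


Formula: W = a * DBH^b  (allometric power law)
DBH^b = 14.1^2.44 = 636.9343
W = 0.097 * 636.9343 = 61.8 kg

61.8


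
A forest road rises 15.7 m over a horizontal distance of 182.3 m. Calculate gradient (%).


Formula: Gradient = rise / run * 100
Gradient = 15.7 / 182.3 * 100 = 8.6%

8.6


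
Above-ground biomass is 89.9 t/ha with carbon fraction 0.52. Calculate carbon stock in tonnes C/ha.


Formula: Carbon Stock = Biomass * Carbon Fraction
C = 89.9 t/ha * 0.52
C = 46.7 t C/ha

46.7


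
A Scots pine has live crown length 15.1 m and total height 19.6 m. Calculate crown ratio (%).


Formula: Crown Ratio = (Crown Length / Total Height) * 100
CR = (15.1 m / 19.6 m) * 100
CR = 0.7704 * 100 = 77.0%

77.0


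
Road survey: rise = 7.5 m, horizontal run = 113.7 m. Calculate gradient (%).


Formula: Gradient = rise / run * 100
Gradient = 7.5 / 113.7 * 100 = 6.6%

6.6


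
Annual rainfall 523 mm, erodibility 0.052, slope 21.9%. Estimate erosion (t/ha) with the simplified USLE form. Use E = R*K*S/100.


Formula: E = R * K * S / 100  (simplified USLE)
R * K = 523 * 0.052 = 27.196
E = 27.196 * 21.9 / 100 = 5.96 t/ha

5.96


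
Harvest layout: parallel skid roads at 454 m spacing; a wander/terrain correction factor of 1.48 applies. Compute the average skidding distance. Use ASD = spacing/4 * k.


Formula: ASD = (spacing / 4) * correction
Uncorrected distance = spacing / 4 = 454 / 4 = 113.5 m
ASD = 113.5 * 1.48 = 168 m

168


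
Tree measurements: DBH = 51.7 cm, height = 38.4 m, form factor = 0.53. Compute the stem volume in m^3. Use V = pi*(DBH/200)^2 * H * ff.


Formula: V = pi * (DBH/200)^2 * H * ff
Radius = DBH/200 = 51.7/200 = 0.2585 m
Radius^2 = 0.2585^2 = 0.06682225 m^2
V = pi * 0.06682225 * 38.4 * 0.53
V = 4.272 m^3

4.272


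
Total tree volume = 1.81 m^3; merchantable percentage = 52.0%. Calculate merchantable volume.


Formula: MV = V_total * (merchantable_pct / 100)
Merchantable fraction = 52.0% / 100 = 0.52
MV = 1.81 m^3 * 0.52 = 0.941 m^3

0.941


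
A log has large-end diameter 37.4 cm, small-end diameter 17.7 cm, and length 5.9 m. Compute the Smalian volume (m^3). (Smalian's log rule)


Smalian: V = (A1 + A2)/2 * L,  A = pi*(D/200)^2
A1 = pi*(37.4/200)^2 = 0.109858 m^2
A2 = pi*(17.7/200)^2 = 0.024606 m^2
V = (0.109858+0.024606)/2*5.9 = 0.3967 m^3

0.3967


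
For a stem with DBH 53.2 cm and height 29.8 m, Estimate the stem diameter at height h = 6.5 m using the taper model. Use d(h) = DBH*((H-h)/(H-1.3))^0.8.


Taper: d(h) = DBH * ((H - h) / (H - 1.3))^0.8
Numerator = H - h = 29.8 - 6.5 = 23.3 m
Denominator = H - 1.3 = 29.8 - 1.3 = 28.5 m
Ratio = 23.3 / 28.5 = 0.81754
d = 53.2 * 0.81754^0.8 = 45.3 cm

45.3


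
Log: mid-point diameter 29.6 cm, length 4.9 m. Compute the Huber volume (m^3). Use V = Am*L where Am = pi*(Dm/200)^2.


Huber: V = Am * L,  Am = pi*(Dm/200)^2
Am = pi*(29.6/200)^2 = 0.068813 m^2
V = 0.068813*4.9 = 0.3372 m^3

0.3372


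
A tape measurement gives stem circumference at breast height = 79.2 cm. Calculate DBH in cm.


Formula: DBH = C / pi
DBH = 79.2 / pi
pi = 3.14159...
DBH = 25.2 cm

25.2


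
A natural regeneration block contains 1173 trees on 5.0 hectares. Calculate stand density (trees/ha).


Formula: Stand Density = N_trees / Area_ha
Density = 1173 trees / 5.0 ha
Density = 235 trees/ha

235


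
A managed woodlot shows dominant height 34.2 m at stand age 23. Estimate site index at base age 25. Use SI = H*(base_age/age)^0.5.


Formula: SI = H_dom * (base_age / age)^0.5
Age ratio = 25 / 23 = 1.08696
sqrt(age_ratio) = 1.04257
SI = 34.2 * 1.04257 = 35.7 m

35.7


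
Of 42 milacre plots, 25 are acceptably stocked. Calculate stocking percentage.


Formula: Stocking % = stocked plots / total plots * 100
Stocking = 25 / 42 * 100
Stocking = 0.5952 * 100 = 59.5%

59.5


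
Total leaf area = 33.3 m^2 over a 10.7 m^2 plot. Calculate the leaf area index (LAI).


Formula: LAI = total leaf area / ground area  (dimensionless)
LAI = 33.3 m^2 / 10.7 m^2
LAI = 3.11

3.11


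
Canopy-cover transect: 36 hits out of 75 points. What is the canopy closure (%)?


Formula: Canopy closure = covered points / total points * 100
Closure = 36 / 75 * 100
Closure = 0.48 * 100 = 48.0%

48.0


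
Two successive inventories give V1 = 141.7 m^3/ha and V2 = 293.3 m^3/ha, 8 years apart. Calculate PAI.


Formula: PAI = (V_T2 - V_T1) / (T2 - T1)
Volume increment = 293.3 - 141.7 = 151.6 m^3/ha
PAI = 151.6 / 8 = 18.95 m^3/ha/year

18.95


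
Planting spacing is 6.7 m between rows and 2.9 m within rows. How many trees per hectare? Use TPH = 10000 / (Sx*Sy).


Formula: TPH = 10000 m^2/ha / (spacing_x * spacing_y)
Area per tree = 6.7 m * 2.9 m = 19.43 m^2
TPH = 10000 / 19.43 = 515 trees/ha

515


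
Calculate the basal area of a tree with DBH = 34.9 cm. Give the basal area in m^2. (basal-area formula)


Formula: BA = pi * (DBH/2)^2 / 10000  (cm^2 to m^2)
Radius = DBH/2 = 34.9/2 = 17.45 cm
BA = pi * 17.45^2 / 10000
   = 956.6228 cm^2 / 10000
   = 0.0957 m^2

0.0957


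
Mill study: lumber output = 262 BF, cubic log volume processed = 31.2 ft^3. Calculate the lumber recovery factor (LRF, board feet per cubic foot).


Formula: LRF = Lumber Output (BF) / Log Input (ft^3)
LRF = 262 BF / 31.2 ft^3
LRF = 8.4 BF/ft^3

8.4


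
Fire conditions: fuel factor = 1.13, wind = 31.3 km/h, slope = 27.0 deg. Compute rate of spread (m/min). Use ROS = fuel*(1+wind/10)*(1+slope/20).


Formula: ROS = fuel * (1 + wind/10) * (1 + slope/20)
Wind factor = 1 + 31.3/10 = 4.13
Slope factor = 1 + 27.0/20 = 2.35
ROS = 1.13 * 4.13 * 2.35 = 10.97 m/min

10.97


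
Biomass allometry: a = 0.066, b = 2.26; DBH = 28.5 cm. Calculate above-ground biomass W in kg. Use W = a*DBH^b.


Formula: W = a * DBH^b  (allometric power law)
DBH^b = 28.5^2.26 = 1940.6597
W = 0.066 * 1940.6597 = 128.1 kg

128.1


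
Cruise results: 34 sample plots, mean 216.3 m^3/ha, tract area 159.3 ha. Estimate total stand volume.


Formula: Total Volume = Mean Volume per ha * Total Area
Total Volume = 216.3 m^3/ha * 159.3 ha
Total Volume = 34457 m^3

34457


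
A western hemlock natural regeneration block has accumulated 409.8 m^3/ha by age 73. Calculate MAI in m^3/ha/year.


Formula: MAI = Total Volume / Stand Age
MAI = 409.8 m^3/ha / 73 years
MAI = 5.61 m^3/ha/year

5.61


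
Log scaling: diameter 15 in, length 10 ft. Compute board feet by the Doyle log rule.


Doyle: BF = (D - 4)^2 * L / 16
Adjusted diameter = 15 - 4 = 11 in
(D-4)^2 = 11^2 = 121
BF = 121 * 10 / 16 = 76 BF

76


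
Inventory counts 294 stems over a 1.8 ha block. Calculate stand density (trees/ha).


Formula: Stand Density = N_trees / Area_ha
Density = 294 trees / 1.8 ha
Density = 163 trees/ha

163


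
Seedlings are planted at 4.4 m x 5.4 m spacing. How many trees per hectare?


Formula: TPH = 10000 m^2/ha / (spacing_x * spacing_y)
Area per tree = 4.4 m * 5.4 m = 23.76 m^2
TPH = 10000 / 23.76 = 421 trees/ha

421


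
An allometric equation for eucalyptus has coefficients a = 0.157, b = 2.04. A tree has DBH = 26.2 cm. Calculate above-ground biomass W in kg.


Formula: W = a * DBH^b  (allometric power law)
DBH^b = 26.2^2.04 = 782.2303
W = 0.157 * 782.2303 = 122.8 kg

122.8


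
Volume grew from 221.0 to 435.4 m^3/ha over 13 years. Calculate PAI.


Formula: PAI = (V_T2 - V_T1) / (T2 - T1)
Volume increment = 435.4 - 221.0 = 214.4 m^3/ha
PAI = 214.4 / 13 = 16.49 m^3/ha/year

16.49


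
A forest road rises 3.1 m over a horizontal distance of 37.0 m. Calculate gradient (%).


Formula: Gradient = rise / run * 100
Gradient = 3.1 / 37.0 * 100 = 8.4%

8.4


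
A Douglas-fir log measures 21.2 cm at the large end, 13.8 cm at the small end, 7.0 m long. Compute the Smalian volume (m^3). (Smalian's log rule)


Smalian: V = (A1 + A2)/2 * L,  A = pi*(D/200)^2
A1 = pi*(21.2/200)^2 = 0.035299 m^2
A2 = pi*(13.8/200)^2 = 0.014957 m^2
V = (0.035299+0.014957)/2*7.0 = 0.1759 m^3

0.1759


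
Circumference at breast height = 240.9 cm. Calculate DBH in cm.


Formula: DBH = C / pi
DBH = 240.9 / pi
pi = 3.14159...
DBH = 76.7 cm

76.7


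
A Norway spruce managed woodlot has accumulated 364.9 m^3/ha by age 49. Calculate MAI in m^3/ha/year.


Formula: MAI = Total Volume / Stand Age
MAI = 364.9 m^3/ha / 49 years
MAI = 7.45 m^3/ha/year

7.45


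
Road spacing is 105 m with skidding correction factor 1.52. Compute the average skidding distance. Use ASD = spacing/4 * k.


Formula: ASD = (spacing / 4) * correction
Uncorrected distance = spacing / 4 = 105 / 4 = 26.25 m
ASD = 26.25 * 1.52 = 40 m

40


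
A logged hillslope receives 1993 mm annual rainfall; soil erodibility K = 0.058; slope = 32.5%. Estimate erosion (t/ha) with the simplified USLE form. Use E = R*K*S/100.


Formula: E = R * K * S / 100  (simplified USLE)
R * K = 1993 * 0.058 = 115.594
E = 115.594 * 32.5 / 100 = 37.57 t/ha

37.57
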